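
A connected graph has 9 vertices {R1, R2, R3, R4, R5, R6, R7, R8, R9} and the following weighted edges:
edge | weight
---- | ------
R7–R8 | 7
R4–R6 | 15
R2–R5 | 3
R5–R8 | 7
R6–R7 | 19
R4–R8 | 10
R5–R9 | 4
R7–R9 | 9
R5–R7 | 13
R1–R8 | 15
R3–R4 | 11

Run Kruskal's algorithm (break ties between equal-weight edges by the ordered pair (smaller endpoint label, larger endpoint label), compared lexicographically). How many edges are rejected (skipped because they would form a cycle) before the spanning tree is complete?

2

Sort edges by weight, then run Kruskal:
R2–R5 (3): add — endpoints in different components.
R5–R9 (4): add — endpoints in different components.
R5–R8 (7): add — endpoints in different components.
R7–R8 (7): add — endpoints in different components.
R7–R9 (9): skip — R7 and R9 already connected.
R4–R8 (10): add — endpoints in different components.
R3–R4 (11): add — endpoints in different components.
R5–R7 (13): skip — R7 and R5 already connected.
R1–R8 (15): add — endpoints in different components.
R4–R6 (15): add — endpoints in different components.
Edges rejected before the tree was complete: 2.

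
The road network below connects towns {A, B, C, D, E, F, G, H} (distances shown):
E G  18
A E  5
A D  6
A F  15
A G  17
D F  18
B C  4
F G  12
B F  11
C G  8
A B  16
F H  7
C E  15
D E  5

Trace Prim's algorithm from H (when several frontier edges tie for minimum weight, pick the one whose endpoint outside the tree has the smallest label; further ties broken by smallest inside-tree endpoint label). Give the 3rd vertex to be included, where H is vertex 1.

Grow the tree from H using Prim:
Step 1: cheapest edge leaving the tree is F H (7); add F.
Step 2: cheapest edge leaving the tree is B F (11); add B.
Step 3: cheapest edge leaving the tree is B C (4); add C.
Step 4: cheapest edge leaving the tree is C G (8); add G.
Step 5: cheapest edge leaving the tree is A F (15); add A.
Step 6: cheapest edge leaving the tree is A E (5); add E.
Step 7: cheapest edge leaving the tree is D E (5); add D.
Vertex order: H, F, B, C, G, A, E, D. The 3rd vertex is B.

B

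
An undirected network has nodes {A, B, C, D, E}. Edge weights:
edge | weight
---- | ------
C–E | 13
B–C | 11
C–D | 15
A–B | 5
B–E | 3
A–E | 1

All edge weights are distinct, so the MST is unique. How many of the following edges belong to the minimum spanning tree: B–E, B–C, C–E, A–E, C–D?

Kruskal: consider edges lightest-first.
A–E (1): add — endpoints in different components.
B–E (3): add — endpoints in different components.
A–B (5): skip — A and B already connected.
B–C (11): add — endpoints in different components.
C–E (13): skip — C and E already connected.
C–D (15): add — endpoints in different components.
MST edge set: {A–E, B–E, B–C, C–D}.
Of the listed edges, {B–E, B–C, A–E, C–D} are in the MST → 4.

4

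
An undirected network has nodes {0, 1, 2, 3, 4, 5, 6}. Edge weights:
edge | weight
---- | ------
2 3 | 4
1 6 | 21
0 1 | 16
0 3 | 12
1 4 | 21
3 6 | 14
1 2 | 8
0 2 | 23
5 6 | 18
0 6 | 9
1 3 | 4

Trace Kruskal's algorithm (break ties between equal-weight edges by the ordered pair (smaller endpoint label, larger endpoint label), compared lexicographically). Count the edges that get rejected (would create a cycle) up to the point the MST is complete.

3

Sort edges by weight, then run Kruskal:
1 3 (4): add — endpoints in different components.
2 3 (4): add — endpoints in different components.
1 2 (8): skip — 1 and 2 already connected.
0 6 (9): add — endpoints in different components.
0 3 (12): add — endpoints in different components.
3 6 (14): skip — 3 and 6 already connected.
0 1 (16): skip — 0 and 1 already connected.
5 6 (18): add — endpoints in different components.
1 4 (21): add — endpoints in different components.
Edges rejected before the tree was complete: 3.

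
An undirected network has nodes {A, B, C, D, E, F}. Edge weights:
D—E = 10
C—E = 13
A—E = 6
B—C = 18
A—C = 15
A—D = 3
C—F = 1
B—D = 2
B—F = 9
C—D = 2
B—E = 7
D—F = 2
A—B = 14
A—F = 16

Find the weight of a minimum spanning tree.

Grow the tree from F using Prim:
Step 1: frontier [C—F 1, D—F 2, B—F 9, A—F 16] → take C—F (1); add C.
Step 2: frontier [C—D 2, C—E 13, A—C 15, B—C 18, D—F 2, B—F 9, A—F 16] → take C—D (2); add D.
Step 3: frontier [C—E 13, A—C 15, B—C 18, B—D 2, A—D 3, D—E 10, B—F 9, A—F 16] → take B—D (2); add B.
Step 4: frontier [B—E 7, A—B 14, C—E 13, A—C 15, A—D 3, D—E 10, A—F 16] → take A—D (3); add A.
Step 5: frontier [A—E 6, B—E 7, C—E 13, D—E 10] → take A—E (6); add E.
MST edges: C—F, C—D, B—D, A—D, A—E; total weight 1+2+2+3+6 = 14.

14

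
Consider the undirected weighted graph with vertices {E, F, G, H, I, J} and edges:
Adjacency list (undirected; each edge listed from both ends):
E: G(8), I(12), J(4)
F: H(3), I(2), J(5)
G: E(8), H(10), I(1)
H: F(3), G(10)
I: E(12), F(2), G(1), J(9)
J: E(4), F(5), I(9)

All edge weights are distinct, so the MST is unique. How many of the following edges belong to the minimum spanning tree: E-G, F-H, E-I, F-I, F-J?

3

Sort edges by weight, then run Kruskal:
G-I (1): add. Components now {E} {F} {G,I} {H} {J}
F-I (2): add. Components now {E} {F,G,I} {H} {J}
F-H (3): add. Components now {E} {F,G,H,I} {J}
E-J (4): add. Components now {E,J} {F,G,H,I}
F-J (5): add. Components now {E,F,G,H,I,J}
MST edge set: {G-I, F-I, F-H, E-J, F-J}.
Of the listed edges, {F-H, F-I, F-J} are in the MST → 3.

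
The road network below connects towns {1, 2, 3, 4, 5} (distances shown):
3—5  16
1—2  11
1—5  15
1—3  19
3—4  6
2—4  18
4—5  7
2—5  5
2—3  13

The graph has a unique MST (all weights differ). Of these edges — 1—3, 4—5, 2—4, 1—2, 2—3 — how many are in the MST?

2

Sort edges by weight, then run Kruskal:
2—5 (5): add — endpoints in different components.
3—4 (6): add — endpoints in different components.
4—5 (7): add — endpoints in different components.
1—2 (11): add — endpoints in different components.
MST edge set: {2—5, 3—4, 4—5, 1—2}.
Of the listed edges, {4—5, 1—2} are in the MST → 2.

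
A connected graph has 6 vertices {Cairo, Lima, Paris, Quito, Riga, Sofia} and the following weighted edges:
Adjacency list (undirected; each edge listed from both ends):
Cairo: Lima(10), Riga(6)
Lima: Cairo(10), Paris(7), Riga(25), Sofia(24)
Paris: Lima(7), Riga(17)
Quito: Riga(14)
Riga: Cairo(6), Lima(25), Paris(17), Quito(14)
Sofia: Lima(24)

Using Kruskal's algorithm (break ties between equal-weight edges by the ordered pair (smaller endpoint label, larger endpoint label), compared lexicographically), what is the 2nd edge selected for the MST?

Sort edges by weight, then run Kruskal:
Cairo-Riga (6): add — endpoints in different components.
Lima-Paris (7): add — endpoints in different components.
Cairo-Lima (10): add — endpoints in different components.
Quito-Riga (14): add — endpoints in different components.
Paris-Riga (17): skip — Riga and Paris already connected.
Lima-Sofia (24): add — endpoints in different components.
The 2nd edge added is Lima-Paris.

Lima-Paris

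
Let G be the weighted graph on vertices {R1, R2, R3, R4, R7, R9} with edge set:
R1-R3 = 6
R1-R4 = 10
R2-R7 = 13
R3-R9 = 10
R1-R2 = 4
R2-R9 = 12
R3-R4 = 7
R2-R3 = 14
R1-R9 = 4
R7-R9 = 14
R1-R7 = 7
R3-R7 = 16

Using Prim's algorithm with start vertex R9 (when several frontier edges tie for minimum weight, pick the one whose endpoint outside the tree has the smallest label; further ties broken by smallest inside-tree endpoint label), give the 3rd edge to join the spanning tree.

R1-R3

Grow the tree from R9 using Prim:
Step 1: frontier [R1-R9 4, R3-R9 10, R2-R9 12, R7-R9 14] → take R1-R9 (4); add R1.
Step 2: frontier [R1-R2 4, R1-R3 6, R1-R7 7, R1-R4 10, R3-R9 10, R2-R9 12, R7-R9 14] → take R1-R2 (4); add R2.
Step 3: frontier [R1-R3 6, R1-R7 7, R1-R4 10, R2-R7 13, R2-R3 14, R3-R9 10, R7-R9 14] → take R1-R3 (6); add R3.
Step 4: frontier [R1-R7 7, R1-R4 10, R2-R7 13, R3-R4 7, R3-R7 16, R7-R9 14] → take R3-R4 (7); add R4.
Step 5: frontier [R1-R7 7, R2-R7 13, R3-R7 16, R7-R9 14] → take R1-R7 (7); add R7.
The 3rd edge added is R1-R3.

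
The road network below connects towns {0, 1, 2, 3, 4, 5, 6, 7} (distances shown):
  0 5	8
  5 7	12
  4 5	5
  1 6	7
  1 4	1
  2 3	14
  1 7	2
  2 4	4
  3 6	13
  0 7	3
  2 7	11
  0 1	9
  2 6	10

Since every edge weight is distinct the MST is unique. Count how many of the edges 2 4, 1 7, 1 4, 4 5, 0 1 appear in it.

Kruskal's algorithm — process edges by increasing weight (ties by edge label):
1 4 (1): add — endpoints in different components.
1 7 (2): add — endpoints in different components.
0 7 (3): add — endpoints in different components.
2 4 (4): add — endpoints in different components.
4 5 (5): add — endpoints in different components.
1 6 (7): add — endpoints in different components.
0 5 (8): skip — 0 and 5 already connected.
0 1 (9): skip — 0 and 1 already connected.
2 6 (10): skip — 2 and 6 already connected.
2 7 (11): skip — 2 and 7 already connected.
5 7 (12): skip — 5 and 7 already connected.
3 6 (13): add — endpoints in different components.
MST edge set: {1 4, 1 7, 0 7, 2 4, 4 5, 1 6, 3 6}.
Of the listed edges, {2 4, 1 7, 1 4, 4 5} are in the MST → 4.

4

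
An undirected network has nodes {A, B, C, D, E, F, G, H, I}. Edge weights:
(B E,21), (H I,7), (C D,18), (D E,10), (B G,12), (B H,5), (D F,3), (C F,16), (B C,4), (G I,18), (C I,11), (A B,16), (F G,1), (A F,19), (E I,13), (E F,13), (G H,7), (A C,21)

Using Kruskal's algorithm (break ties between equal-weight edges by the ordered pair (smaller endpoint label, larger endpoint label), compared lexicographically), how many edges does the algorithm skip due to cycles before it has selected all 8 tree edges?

4

Kruskal's algorithm — process edges by increasing weight (ties by edge label):
F G (1): add — endpoints in different components.
D F (3): add — endpoints in different components.
B C (4): add — endpoints in different components.
B H (5): add — endpoints in different components.
G H (7): add — endpoints in different components.
H I (7): add — endpoints in different components.
D E (10): add — endpoints in different components.
C I (11): skip — C and I already connected.
B G (12): skip — B and G already connected.
E F (13): skip — E and F already connected.
E I (13): skip — E and I already connected.
A B (16): add — endpoints in different components.
Edges rejected before the tree was complete: 4.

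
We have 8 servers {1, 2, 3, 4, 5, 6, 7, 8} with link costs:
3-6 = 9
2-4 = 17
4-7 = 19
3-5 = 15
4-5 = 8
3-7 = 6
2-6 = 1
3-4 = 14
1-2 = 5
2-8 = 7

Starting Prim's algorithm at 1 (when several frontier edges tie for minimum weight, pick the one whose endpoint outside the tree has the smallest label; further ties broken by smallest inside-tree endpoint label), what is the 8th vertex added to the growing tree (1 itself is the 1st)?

Grow the tree from 1 using Prim:
Step 1: frontier [1-2 5] → take 1-2 (5); add 2.
Step 2: frontier [2-6 1, 2-8 7, 2-4 17] → take 2-6 (1); add 6.
Step 3: frontier [2-8 7, 2-4 17, 3-6 9] → take 2-8 (7); add 8.
Step 4: frontier [2-4 17, 3-6 9] → take 3-6 (9); add 3.
Step 5: frontier [2-4 17, 3-7 6, 3-4 14, 3-5 15] → take 3-7 (6); add 7.
Step 6: frontier [2-4 17, 3-4 14, 3-5 15, 4-7 19] → take 3-4 (14); add 4.
Step 7: frontier [3-5 15, 4-5 8] → take 4-5 (8); add 5.
Vertex order: 1, 2, 6, 8, 3, 7, 4, 5. The 8th vertex is 5.

5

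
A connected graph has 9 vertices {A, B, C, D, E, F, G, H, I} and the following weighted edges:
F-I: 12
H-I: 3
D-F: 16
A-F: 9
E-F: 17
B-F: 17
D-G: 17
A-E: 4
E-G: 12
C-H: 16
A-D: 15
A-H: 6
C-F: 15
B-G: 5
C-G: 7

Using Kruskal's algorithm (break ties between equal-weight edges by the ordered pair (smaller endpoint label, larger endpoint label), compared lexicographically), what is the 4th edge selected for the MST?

A-H

Kruskal's algorithm — process edges by increasing weight (ties by edge label):
H-I (3): add — endpoints in different components.
A-E (4): add — endpoints in different components.
B-G (5): add — endpoints in different components.
A-H (6): add — endpoints in different components.
C-G (7): add — endpoints in different components.
A-F (9): add — endpoints in different components.
E-G (12): add — endpoints in different components.
F-I (12): skip — F and I already connected.
A-D (15): add — endpoints in different components.
The 4th edge added is A-H.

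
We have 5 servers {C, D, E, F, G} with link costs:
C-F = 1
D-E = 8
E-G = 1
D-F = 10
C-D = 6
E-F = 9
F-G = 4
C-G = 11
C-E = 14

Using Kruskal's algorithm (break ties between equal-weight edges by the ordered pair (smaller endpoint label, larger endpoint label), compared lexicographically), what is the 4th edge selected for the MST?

Sort edges by weight, then run Kruskal:
C-F (1): add. Components now {C,F} {D} {E} {G}
E-G (1): add. Components now {C,F} {D} {E,G}
F-G (4): add. Components now {C,E,F,G} {D}
C-D (6): add. Components now {C,D,E,F,G}
The 4th edge added is C-D.

C-D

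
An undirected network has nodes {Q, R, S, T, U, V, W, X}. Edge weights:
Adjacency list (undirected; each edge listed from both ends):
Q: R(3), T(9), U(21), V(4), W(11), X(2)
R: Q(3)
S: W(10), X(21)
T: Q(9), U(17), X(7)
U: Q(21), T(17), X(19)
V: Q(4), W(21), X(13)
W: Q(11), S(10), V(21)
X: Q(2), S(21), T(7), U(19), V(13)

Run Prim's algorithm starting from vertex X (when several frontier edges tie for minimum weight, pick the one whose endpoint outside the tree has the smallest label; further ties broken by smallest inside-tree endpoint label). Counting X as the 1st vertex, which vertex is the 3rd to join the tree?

Prim's algorithm from X:
Step 1: cheapest edge leaving the tree is Q-X (2); add Q.
Step 2: cheapest edge leaving the tree is Q-R (3); add R.
Step 3: cheapest edge leaving the tree is Q-V (4); add V.
Step 4: cheapest edge leaving the tree is T-X (7); add T.
Step 5: cheapest edge leaving the tree is Q-W (11); add W.
Step 6: cheapest edge leaving the tree is S-W (10); add S.
Step 7: cheapest edge leaving the tree is T-U (17); add U.
Vertex order: X, Q, R, V, T, W, S, U. The 3rd vertex is R.

R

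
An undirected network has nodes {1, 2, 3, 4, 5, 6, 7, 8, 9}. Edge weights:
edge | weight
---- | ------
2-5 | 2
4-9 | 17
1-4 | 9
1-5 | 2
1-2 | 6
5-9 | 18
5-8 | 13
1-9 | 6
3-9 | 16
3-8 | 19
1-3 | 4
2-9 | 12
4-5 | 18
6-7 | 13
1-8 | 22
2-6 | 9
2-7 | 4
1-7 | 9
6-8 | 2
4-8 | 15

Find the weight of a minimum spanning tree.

Grow the tree from 1 using Prim:
Step 1: cheapest edge leaving the tree is 1-5 (2); add 5.
Step 2: cheapest edge leaving the tree is 2-5 (2); add 2.
Step 3: cheapest edge leaving the tree is 1-3 (4); add 3.
Step 4: cheapest edge leaving the tree is 2-7 (4); add 7.
Step 5: cheapest edge leaving the tree is 1-9 (6); add 9.
Step 6: cheapest edge leaving the tree is 1-4 (9); add 4.
Step 7: cheapest edge leaving the tree is 2-6 (9); add 6.
Step 8: cheapest edge leaving the tree is 6-8 (2); add 8.
MST edges: 1-5, 2-5, 1-3, 2-7, 1-9, 1-4, 2-6, 6-8; total weight 2+2+4+4+6+9+9+2 = 38.

38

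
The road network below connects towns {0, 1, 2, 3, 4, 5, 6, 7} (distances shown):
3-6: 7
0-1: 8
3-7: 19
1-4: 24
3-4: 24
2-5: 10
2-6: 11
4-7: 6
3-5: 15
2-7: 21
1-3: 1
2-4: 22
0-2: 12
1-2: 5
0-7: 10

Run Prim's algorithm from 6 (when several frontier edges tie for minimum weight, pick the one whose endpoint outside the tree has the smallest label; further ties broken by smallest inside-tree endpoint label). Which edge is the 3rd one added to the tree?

Grow the tree from 6 using Prim:
Step 1: cheapest edge leaving the tree is 3-6 (7); add 3.
Step 2: cheapest edge leaving the tree is 1-3 (1); add 1.
Step 3: cheapest edge leaving the tree is 1-2 (5); add 2.
Step 4: cheapest edge leaving the tree is 0-1 (8); add 0.
Step 5: cheapest edge leaving the tree is 2-5 (10); add 5.
Step 6: cheapest edge leaving the tree is 0-7 (10); add 7.
Step 7: cheapest edge leaving the tree is 4-7 (6); add 4.
The 3rd edge added is 1-2.

1-2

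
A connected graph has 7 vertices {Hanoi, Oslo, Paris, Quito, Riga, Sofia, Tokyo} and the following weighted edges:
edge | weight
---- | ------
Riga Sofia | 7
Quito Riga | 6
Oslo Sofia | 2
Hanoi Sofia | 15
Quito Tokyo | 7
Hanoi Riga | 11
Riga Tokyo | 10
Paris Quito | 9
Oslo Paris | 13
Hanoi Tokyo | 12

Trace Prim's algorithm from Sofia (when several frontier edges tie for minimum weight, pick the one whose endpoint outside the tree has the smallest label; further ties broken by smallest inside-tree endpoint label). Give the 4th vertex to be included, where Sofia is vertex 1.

Prim, starting at Sofia.
Step 1: frontier [Oslo Sofia 2, Riga Sofia 7, Hanoi Sofia 15] → take Oslo Sofia (2); add Oslo.
Step 2: frontier [Oslo Paris 13, Riga Sofia 7, Hanoi Sofia 15] → take Riga Sofia (7); add Riga.
Step 3: frontier [Oslo Paris 13, Quito Riga 6, Riga Tokyo 10, Hanoi Riga 11, Hanoi Sofia 15] → take Quito Riga (6); add Quito.
Step 4: frontier [Oslo Paris 13, Quito Tokyo 7, Paris Quito 9, Riga Tokyo 10, Hanoi Riga 11, Hanoi Sofia 15] → take Quito Tokyo (7); add Tokyo.
Step 5: frontier [Oslo Paris 13, Paris Quito 9, Hanoi Riga 11, Hanoi Sofia 15, Hanoi Tokyo 12] → take Paris Quito (9); add Paris.
Step 6: frontier [Hanoi Riga 11, Hanoi Sofia 15, Hanoi Tokyo 12] → take Hanoi Riga (11); add Hanoi.
Vertex order: Sofia, Oslo, Riga, Quito, Tokyo, Paris, Hanoi. The 4th vertex is Quito.

Quito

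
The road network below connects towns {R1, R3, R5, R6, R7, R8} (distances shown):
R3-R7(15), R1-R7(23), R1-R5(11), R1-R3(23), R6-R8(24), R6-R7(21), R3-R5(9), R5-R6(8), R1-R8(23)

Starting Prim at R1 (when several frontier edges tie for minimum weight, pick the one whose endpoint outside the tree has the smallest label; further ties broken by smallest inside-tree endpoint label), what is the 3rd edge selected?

R3-R5

Grow the tree from R1 using Prim:
Step 1: cheapest edge leaving the tree is R1-R5 (11); add R5.
Step 2: cheapest edge leaving the tree is R5-R6 (8); add R6.
Step 3: cheapest edge leaving the tree is R3-R5 (9); add R3.
Step 4: cheapest edge leaving the tree is R3-R7 (15); add R7.
Step 5: cheapest edge leaving the tree is R1-R8 (23); add R8.
The 3rd edge added is R3-R5.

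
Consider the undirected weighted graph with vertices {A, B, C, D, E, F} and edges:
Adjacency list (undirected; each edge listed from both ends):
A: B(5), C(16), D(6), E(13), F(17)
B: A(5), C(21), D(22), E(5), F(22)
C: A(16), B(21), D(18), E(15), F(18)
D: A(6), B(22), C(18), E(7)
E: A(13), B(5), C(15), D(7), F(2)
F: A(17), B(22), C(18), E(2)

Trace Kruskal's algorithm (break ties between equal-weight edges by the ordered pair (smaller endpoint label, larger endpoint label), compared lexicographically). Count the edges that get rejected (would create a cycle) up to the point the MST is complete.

Kruskal's algorithm — process edges by increasing weight (ties by edge label):
E-F (2): add. Components now {A} {B} {C} {D} {E,F}
A-B (5): add. Components now {A,B} {C} {D} {E,F}
B-E (5): add. Components now {A,B,E,F} {C} {D}
A-D (6): add. Components now {A,B,D,E,F} {C}
D-E (7): skip — D and E already connected.
A-E (13): skip — A and E already connected.
C-E (15): add. Components now {A,B,C,D,E,F}
Edges rejected before the tree was complete: 2.

2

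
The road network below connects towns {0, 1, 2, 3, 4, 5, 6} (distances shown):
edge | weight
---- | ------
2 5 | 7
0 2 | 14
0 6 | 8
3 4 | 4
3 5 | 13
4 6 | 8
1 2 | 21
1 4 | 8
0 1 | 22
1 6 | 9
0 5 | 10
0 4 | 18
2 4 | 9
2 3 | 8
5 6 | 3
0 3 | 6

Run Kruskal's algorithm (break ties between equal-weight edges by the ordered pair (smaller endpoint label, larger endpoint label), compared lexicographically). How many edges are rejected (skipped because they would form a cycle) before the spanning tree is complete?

0

Kruskal: consider edges lightest-first.
5 6 (3): add. Components now {0} {1} {2} {3} {4} {5,6}
3 4 (4): add. Components now {0} {1} {2} {3,4} {5,6}
0 3 (6): add. Components now {0,3,4} {1} {2} {5,6}
2 5 (7): add. Components now {0,3,4} {1} {2,5,6}
0 6 (8): add. Components now {0,2,3,4,5,6} {1}
1 4 (8): add. Components now {0,1,2,3,4,5,6}
Edges rejected before the tree was complete: 0.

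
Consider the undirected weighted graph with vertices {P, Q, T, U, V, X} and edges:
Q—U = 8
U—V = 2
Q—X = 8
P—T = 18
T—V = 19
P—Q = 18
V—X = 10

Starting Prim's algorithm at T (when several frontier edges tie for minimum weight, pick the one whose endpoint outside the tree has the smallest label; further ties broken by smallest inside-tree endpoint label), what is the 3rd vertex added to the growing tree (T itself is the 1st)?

Q

Grow the tree from T using Prim:
Step 1: frontier [P—T 18, T—V 19] → take P—T (18); add P.
Step 2: frontier [P—Q 18, T—V 19] → take P—Q (18); add Q.
Step 3: frontier [Q—U 8, Q—X 8, T—V 19] → take Q—U (8); add U.
Step 4: frontier [Q—X 8, T—V 19, U—V 2] → take U—V (2); add V.
Step 5: frontier [Q—X 8, V—X 10] → take Q—X (8); add X.
Vertex order: T, P, Q, U, V, X. The 3rd vertex is Q.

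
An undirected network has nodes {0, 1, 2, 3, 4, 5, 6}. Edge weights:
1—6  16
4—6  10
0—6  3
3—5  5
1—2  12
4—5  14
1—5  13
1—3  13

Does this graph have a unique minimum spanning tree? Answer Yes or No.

Kruskal: consider edges lightest-first.
0—6 (3): add. Components now {0,6} {1} {2} {3} {4} {5}
3—5 (5): add. Components now {0,6} {1} {2} {3,5} {4}
4—6 (10): add. Components now {0,4,6} {1} {2} {3,5}
1—2 (12): add. Components now {0,4,6} {1,2} {3,5}
1—3 (13): add. Components now {0,4,6} {1,2,3,5}
1—5 (13): skip — 1 and 5 already connected.
4—5 (14): add. Components now {0,1,2,3,4,5,6}
Non-tree edge 1—5 has weight 13, equal to the heaviest edge on its tree cycle — swapping gives another MST of the same weight. Not unique.

No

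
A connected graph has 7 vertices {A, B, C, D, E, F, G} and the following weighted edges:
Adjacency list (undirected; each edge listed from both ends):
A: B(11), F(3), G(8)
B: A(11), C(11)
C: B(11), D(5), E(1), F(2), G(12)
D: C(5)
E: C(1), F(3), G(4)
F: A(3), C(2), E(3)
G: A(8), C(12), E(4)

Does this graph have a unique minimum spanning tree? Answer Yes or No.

Kruskal's algorithm — process edges by increasing weight (ties by edge label):
C—E (1): add — endpoints in different components.
C—F (2): add — endpoints in different components.
A—F (3): add — endpoints in different components.
E—F (3): skip — E and F already connected.
E—G (4): add — endpoints in different components.
C—D (5): add — endpoints in different components.
A—G (8): skip — A and G already connected.
A—B (11): add — endpoints in different components.
Non-tree edge B—C has weight 11, equal to the heaviest edge on its tree cycle — swapping gives another MST of the same weight. Not unique.

No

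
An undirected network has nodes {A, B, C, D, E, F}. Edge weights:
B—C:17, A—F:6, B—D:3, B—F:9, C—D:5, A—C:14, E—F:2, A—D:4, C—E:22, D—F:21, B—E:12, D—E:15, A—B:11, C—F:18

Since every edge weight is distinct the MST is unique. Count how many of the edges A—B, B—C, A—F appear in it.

Kruskal: consider edges lightest-first.
E—F (2): add. Components now {A} {B} {C} {D} {E,F}
B—D (3): add. Components now {A} {B,D} {C} {E,F}
A—D (4): add. Components now {A,B,D} {C} {E,F}
C—D (5): add. Components now {A,B,C,D} {E,F}
A—F (6): add. Components now {A,B,C,D,E,F}
MST edge set: {E—F, B—D, A—D, C—D, A—F}.
Of the listed edges, {A—F} are in the MST → 1.

1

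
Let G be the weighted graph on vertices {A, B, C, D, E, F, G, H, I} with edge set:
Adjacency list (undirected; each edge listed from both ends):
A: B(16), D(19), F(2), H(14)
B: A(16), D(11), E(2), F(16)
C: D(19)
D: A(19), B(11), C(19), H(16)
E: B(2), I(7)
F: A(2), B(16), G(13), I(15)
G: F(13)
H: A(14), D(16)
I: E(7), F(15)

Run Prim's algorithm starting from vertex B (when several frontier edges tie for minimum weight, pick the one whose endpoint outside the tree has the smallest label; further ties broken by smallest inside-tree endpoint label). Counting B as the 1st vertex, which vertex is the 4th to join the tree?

Prim, starting at B.
Step 1: cheapest edge leaving the tree is B–E (2); add E.
Step 2: cheapest edge leaving the tree is E–I (7); add I.
Step 3: cheapest edge leaving the tree is B–D (11); add D.
Step 4: cheapest edge leaving the tree is F–I (15); add F.
Step 5: cheapest edge leaving the tree is A–F (2); add A.
Step 6: cheapest edge leaving the tree is F–G (13); add G.
Step 7: cheapest edge leaving the tree is A–H (14); add H.
Step 8: cheapest edge leaving the tree is C–D (19); add C.
Vertex order: B, E, I, D, F, A, G, H, C. The 4th vertex is D.

D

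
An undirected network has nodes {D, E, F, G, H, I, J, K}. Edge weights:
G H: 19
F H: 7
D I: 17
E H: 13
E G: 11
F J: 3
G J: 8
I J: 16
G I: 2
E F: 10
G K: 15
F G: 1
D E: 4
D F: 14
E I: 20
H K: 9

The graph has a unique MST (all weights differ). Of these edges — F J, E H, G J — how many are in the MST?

1

Sort edges by weight, then run Kruskal:
F G (1): add — endpoints in different components.
G I (2): add — endpoints in different components.
F J (3): add — endpoints in different components.
D E (4): add — endpoints in different components.
F H (7): add — endpoints in different components.
G J (8): skip — G and J already connected.
H K (9): add — endpoints in different components.
E F (10): add — endpoints in different components.
MST edge set: {F G, G I, F J, D E, F H, H K, E F}.
Of the listed edges, {F J} are in the MST → 1.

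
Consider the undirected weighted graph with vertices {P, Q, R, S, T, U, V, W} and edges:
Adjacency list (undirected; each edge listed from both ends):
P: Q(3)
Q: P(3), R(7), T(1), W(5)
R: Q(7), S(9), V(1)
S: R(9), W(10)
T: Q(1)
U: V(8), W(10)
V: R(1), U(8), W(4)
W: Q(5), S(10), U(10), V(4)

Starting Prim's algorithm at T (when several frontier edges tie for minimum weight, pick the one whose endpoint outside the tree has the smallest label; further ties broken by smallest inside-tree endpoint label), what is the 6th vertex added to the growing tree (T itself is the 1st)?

R

Prim's algorithm from T:
Step 1: cheapest edge leaving the tree is Q T (1); add Q.
Step 2: cheapest edge leaving the tree is P Q (3); add P.
Step 3: cheapest edge leaving the tree is Q W (5); add W.
Step 4: cheapest edge leaving the tree is V W (4); add V.
Step 5: cheapest edge leaving the tree is R V (1); add R.
Step 6: cheapest edge leaving the tree is U V (8); add U.
Step 7: cheapest edge leaving the tree is R S (9); add S.
Vertex order: T, Q, P, W, V, R, U, S. The 6th vertex is R.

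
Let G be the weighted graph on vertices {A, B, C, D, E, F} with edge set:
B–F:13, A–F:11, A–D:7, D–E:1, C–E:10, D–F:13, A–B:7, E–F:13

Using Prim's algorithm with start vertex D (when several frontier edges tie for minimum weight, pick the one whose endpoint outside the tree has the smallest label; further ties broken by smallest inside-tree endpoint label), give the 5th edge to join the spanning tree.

A-F

Prim's algorithm from D:
Step 1: frontier [D–E 1, A–D 7, D–F 13] → take D–E (1); add E.
Step 2: frontier [A–D 7, D–F 13, C–E 10, E–F 13] → take A–D (7); add A.
Step 3: frontier [A–B 7, A–F 11, D–F 13, C–E 10, E–F 13] → take A–B (7); add B.
Step 4: frontier [A–F 11, B–F 13, D–F 13, C–E 10, E–F 13] → take C–E (10); add C.
Step 5: frontier [A–F 11, B–F 13, D–F 13, E–F 13] → take A–F (11); add F.
The 5th edge added is A–F.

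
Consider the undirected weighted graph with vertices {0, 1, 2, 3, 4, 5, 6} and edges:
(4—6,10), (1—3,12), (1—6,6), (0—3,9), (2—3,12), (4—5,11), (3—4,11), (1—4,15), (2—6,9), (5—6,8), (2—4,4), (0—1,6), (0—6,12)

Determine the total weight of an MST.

Kruskal: consider edges lightest-first.
2—4 (4): add. Components now {0} {1} {2,4} {3} {5} {6}
0—1 (6): add. Components now {0,1} {2,4} {3} {5} {6}
1—6 (6): add. Components now {0,1,6} {2,4} {3} {5}
5—6 (8): add. Components now {0,1,5,6} {2,4} {3}
0—3 (9): add. Components now {0,1,3,5,6} {2,4}
2—6 (9): add. Components now {0,1,2,3,4,5,6}
MST edges: 2—4, 0—1, 1—6, 5—6, 0—3, 2—6; total weight 4+6+6+8+9+9 = 42.

42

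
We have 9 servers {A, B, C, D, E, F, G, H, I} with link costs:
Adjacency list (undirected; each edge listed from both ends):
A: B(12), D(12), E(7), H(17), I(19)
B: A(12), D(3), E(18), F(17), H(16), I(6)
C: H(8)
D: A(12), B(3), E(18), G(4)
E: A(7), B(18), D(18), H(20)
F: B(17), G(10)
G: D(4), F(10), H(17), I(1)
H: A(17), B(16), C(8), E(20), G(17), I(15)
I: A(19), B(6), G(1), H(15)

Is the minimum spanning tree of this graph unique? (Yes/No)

No

Kruskal: consider edges lightest-first.
G I (1): add — endpoints in different components.
B D (3): add — endpoints in different components.
D G (4): add — endpoints in different components.
B I (6): skip — B and I already connected.
A E (7): add — endpoints in different components.
C H (8): add — endpoints in different components.
F G (10): add — endpoints in different components.
A B (12): add — endpoints in different components.
A D (12): skip — A and D already connected.
H I (15): add — endpoints in different components.
Non-tree edge A D has weight 12, equal to the heaviest edge on its tree cycle — swapping gives another MST of the same weight. Not unique.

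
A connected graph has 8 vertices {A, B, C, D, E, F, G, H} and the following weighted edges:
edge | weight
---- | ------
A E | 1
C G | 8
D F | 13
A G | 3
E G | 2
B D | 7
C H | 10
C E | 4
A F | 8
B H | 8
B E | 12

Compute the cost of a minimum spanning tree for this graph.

40

Grow the tree from F using Prim:
Step 1: cheapest edge leaving the tree is A F (8); add A.
Step 2: cheapest edge leaving the tree is A E (1); add E.
Step 3: cheapest edge leaving the tree is E G (2); add G.
Step 4: cheapest edge leaving the tree is C E (4); add C.
Step 5: cheapest edge leaving the tree is C H (10); add H.
Step 6: cheapest edge leaving the tree is B H (8); add B.
Step 7: cheapest edge leaving the tree is B D (7); add D.
MST edges: A F, A E, E G, C E, C H, B H, B D; total weight 8+1+2+4+10+8+7 = 40.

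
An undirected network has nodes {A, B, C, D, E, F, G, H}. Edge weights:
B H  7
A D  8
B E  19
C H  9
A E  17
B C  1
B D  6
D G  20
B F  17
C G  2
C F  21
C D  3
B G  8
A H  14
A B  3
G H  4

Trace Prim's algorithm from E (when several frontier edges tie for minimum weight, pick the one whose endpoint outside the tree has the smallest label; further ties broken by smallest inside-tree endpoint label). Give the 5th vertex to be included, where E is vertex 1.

G

Prim, starting at E.
Step 1: cheapest edge leaving the tree is A E (17); add A.
Step 2: cheapest edge leaving the tree is A B (3); add B.
Step 3: cheapest edge leaving the tree is B C (1); add C.
Step 4: cheapest edge leaving the tree is C G (2); add G.
Step 5: cheapest edge leaving the tree is C D (3); add D.
Step 6: cheapest edge leaving the tree is G H (4); add H.
Step 7: cheapest edge leaving the tree is B F (17); add F.
Vertex order: E, A, B, C, G, D, H, F. The 5th vertex is G.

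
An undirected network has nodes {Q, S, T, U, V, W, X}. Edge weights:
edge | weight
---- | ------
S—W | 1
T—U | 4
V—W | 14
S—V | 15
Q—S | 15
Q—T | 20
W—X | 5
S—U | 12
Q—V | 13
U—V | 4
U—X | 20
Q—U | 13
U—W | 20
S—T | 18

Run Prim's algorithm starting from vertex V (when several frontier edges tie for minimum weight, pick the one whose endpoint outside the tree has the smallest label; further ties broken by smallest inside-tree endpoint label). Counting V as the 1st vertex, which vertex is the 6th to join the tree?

X

Prim's algorithm from V:
Step 1: frontier [U—V 4, Q—V 13, V—W 14, S—V 15] → take U—V (4); add U.
Step 2: frontier [T—U 4, S—U 12, Q—U 13, U—W 20, U—X 20, Q—V 13, V—W 14, S—V 15] → take T—U (4); add T.
Step 3: frontier [S—T 18, Q—T 20, S—U 12, Q—U 13, U—W 20, U—X 20, Q—V 13, V—W 14, S—V 15] → take S—U (12); add S.
Step 4: frontier [S—W 1, Q—S 15, Q—T 20, Q—U 13, U—W 20, U—X 20, Q—V 13, V—W 14] → take S—W (1); add W.
Step 5: frontier [Q—S 15, Q—T 20, Q—U 13, U—X 20, Q—V 13, W—X 5] → take W—X (5); add X.
Step 6: frontier [Q—S 15, Q—T 20, Q—U 13, Q—V 13] → take Q—U (13); add Q.
Vertex order: V, U, T, S, W, X, Q. The 6th vertex is X.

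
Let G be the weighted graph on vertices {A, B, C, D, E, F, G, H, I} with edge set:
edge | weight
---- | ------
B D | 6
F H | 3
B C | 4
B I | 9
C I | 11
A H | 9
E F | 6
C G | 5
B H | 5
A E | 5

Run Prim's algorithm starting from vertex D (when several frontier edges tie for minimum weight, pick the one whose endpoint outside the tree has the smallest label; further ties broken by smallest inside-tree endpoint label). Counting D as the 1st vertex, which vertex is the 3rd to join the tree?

C

Prim, starting at D.
Step 1: frontier [B D 6] → take B D (6); add B.
Step 2: frontier [B C 4, B H 5, B I 9] → take B C (4); add C.
Step 3: frontier [B H 5, B I 9, C G 5, C I 11] → take C G (5); add G.
Step 4: frontier [B H 5, B I 9, C I 11] → take B H (5); add H.
Step 5: frontier [B I 9, C I 11, F H 3, A H 9] → take F H (3); add F.
Step 6: frontier [B I 9, C I 11, E F 6, A H 9] → take E F (6); add E.
Step 7: frontier [B I 9, C I 11, A E 5, A H 9] → take A E (5); add A.
Step 8: frontier [B I 9, C I 11] → take B I (9); add I.
Vertex order: D, B, C, G, H, F, E, A, I. The 3rd vertex is C.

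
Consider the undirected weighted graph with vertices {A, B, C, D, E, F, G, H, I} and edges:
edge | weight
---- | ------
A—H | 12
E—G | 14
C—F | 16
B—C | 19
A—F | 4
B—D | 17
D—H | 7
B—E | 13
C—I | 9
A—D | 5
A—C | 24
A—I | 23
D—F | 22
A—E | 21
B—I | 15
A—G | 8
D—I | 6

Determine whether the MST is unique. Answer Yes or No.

Kruskal: consider edges lightest-first.
A—F (4): add — endpoints in different components.
A—D (5): add — endpoints in different components.
D—I (6): add — endpoints in different components.
D—H (7): add — endpoints in different components.
A—G (8): add — endpoints in different components.
C—I (9): add — endpoints in different components.
A—H (12): skip — A and H already connected.
B—E (13): add — endpoints in different components.
E—G (14): add — endpoints in different components.
Every non-tree edge has weight strictly greater than the heaviest edge on the tree path between its endpoints, so the MST is unique.

Yes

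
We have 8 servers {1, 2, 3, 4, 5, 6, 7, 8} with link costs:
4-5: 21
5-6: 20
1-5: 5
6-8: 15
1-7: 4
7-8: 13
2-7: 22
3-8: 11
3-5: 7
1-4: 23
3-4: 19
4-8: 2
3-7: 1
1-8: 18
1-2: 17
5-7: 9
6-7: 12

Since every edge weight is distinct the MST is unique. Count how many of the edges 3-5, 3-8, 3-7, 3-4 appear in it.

2

Kruskal's algorithm — process edges by increasing weight (ties by edge label):
3-7 (1): add — endpoints in different components.
4-8 (2): add — endpoints in different components.
1-7 (4): add — endpoints in different components.
1-5 (5): add — endpoints in different components.
3-5 (7): skip — 3 and 5 already connected.
5-7 (9): skip — 5 and 7 already connected.
3-8 (11): add — endpoints in different components.
6-7 (12): add — endpoints in different components.
7-8 (13): skip — 7 and 8 already connected.
6-8 (15): skip — 6 and 8 already connected.
1-2 (17): add — endpoints in different components.
MST edge set: {3-7, 4-8, 1-7, 1-5, 3-8, 6-7, 1-2}.
Of the listed edges, {3-8, 3-7} are in the MST → 2.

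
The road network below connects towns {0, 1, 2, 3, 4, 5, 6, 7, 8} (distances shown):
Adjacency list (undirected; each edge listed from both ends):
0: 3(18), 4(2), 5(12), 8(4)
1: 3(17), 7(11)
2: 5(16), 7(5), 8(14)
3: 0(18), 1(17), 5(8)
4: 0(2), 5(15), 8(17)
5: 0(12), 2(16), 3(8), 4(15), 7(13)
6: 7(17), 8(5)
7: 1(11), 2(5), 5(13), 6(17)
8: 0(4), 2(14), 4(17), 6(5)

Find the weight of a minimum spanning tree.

Prim's algorithm from 0:
Step 1: cheapest edge leaving the tree is 0 4 (2); add 4.
Step 2: cheapest edge leaving the tree is 0 8 (4); add 8.
Step 3: cheapest edge leaving the tree is 6 8 (5); add 6.
Step 4: cheapest edge leaving the tree is 0 5 (12); add 5.
Step 5: cheapest edge leaving the tree is 3 5 (8); add 3.
Step 6: cheapest edge leaving the tree is 5 7 (13); add 7.
Step 7: cheapest edge leaving the tree is 2 7 (5); add 2.
Step 8: cheapest edge leaving the tree is 1 7 (11); add 1.
MST edges: 0 4, 0 8, 6 8, 0 5, 3 5, 5 7, 2 7, 1 7; total weight 2+4+5+12+8+13+5+11 = 60.

60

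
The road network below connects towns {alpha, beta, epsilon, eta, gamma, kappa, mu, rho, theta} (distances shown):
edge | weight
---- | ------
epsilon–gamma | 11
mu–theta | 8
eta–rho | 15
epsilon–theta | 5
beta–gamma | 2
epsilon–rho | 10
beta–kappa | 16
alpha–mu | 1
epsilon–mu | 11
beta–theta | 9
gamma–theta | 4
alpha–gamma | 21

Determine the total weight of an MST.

61

Grow the tree from beta using Prim:
Step 1: cheapest edge leaving the tree is beta–gamma (2); add gamma.
Step 2: cheapest edge leaving the tree is gamma–theta (4); add theta.
Step 3: cheapest edge leaving the tree is epsilon–theta (5); add epsilon.
Step 4: cheapest edge leaving the tree is mu–theta (8); add mu.
Step 5: cheapest edge leaving the tree is alpha–mu (1); add alpha.
Step 6: cheapest edge leaving the tree is epsilon–rho (10); add rho.
Step 7: cheapest edge leaving the tree is eta–rho (15); add eta.
Step 8: cheapest edge leaving the tree is beta–kappa (16); add kappa.
MST edges: beta–gamma, gamma–theta, epsilon–theta, mu–theta, alpha–mu, epsilon–rho, eta–rho, beta–kappa; total weight 2+4+5+8+1+10+15+16 = 61.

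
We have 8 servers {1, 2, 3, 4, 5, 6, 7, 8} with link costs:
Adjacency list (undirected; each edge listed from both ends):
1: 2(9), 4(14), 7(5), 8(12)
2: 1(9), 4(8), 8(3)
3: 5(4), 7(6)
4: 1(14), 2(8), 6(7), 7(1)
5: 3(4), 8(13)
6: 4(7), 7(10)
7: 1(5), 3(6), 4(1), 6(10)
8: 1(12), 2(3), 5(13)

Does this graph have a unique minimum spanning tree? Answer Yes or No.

Yes

Sort edges by weight, then run Kruskal:
4–7 (1): add — endpoints in different components.
2–8 (3): add — endpoints in different components.
3–5 (4): add — endpoints in different components.
1–7 (5): add — endpoints in different components.
3–7 (6): add — endpoints in different components.
4–6 (7): add — endpoints in different components.
2–4 (8): add — endpoints in different components.
Every non-tree edge has weight strictly greater than the heaviest edge on the tree path between its endpoints, so the MST is unique.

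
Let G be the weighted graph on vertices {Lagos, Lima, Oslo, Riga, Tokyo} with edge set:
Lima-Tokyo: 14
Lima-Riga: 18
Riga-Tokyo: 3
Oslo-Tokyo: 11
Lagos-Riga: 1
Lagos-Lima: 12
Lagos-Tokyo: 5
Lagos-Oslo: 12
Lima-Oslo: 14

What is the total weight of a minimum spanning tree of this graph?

Prim, starting at Lagos.
Step 1: cheapest edge leaving the tree is Lagos-Riga (1); add Riga.
Step 2: cheapest edge leaving the tree is Riga-Tokyo (3); add Tokyo.
Step 3: cheapest edge leaving the tree is Oslo-Tokyo (11); add Oslo.
Step 4: cheapest edge leaving the tree is Lagos-Lima (12); add Lima.
MST edges: Lagos-Riga, Riga-Tokyo, Oslo-Tokyo, Lagos-Lima; total weight 1+3+11+12 = 27.

27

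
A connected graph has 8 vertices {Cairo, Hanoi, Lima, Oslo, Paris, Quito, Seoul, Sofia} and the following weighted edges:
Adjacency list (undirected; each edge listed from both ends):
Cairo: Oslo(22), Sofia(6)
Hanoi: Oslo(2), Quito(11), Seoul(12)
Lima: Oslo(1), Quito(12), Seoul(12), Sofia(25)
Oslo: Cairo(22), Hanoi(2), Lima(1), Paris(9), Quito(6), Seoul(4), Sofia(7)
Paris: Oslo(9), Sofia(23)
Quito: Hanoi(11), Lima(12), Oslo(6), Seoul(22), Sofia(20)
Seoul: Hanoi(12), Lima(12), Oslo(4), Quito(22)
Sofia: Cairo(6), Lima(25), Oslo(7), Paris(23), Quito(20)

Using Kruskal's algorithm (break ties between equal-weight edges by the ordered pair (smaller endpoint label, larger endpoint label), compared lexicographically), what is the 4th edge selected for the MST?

Cairo-Sofia

Kruskal's algorithm — process edges by increasing weight (ties by edge label):
Lima—Oslo (1): add — endpoints in different components.
Hanoi—Oslo (2): add — endpoints in different components.
Oslo—Seoul (4): add — endpoints in different components.
Cairo—Sofia (6): add — endpoints in different components.
Oslo—Quito (6): add — endpoints in different components.
Oslo—Sofia (7): add — endpoints in different components.
Oslo—Paris (9): add — endpoints in different components.
The 4th edge added is Cairo—Sofia.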